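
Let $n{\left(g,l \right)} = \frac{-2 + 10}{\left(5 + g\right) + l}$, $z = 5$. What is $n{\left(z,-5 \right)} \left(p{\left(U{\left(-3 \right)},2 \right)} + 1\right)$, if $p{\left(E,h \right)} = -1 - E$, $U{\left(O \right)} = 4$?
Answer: $- \frac{32}{5} \approx -6.4$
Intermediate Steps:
$n{\left(g,l \right)} = \frac{8}{5 + g + l}$
$n{\left(z,-5 \right)} \left(p{\left(U{\left(-3 \right)},2 \right)} + 1\right) = \frac{8}{5 + 5 - 5} \left(\left(-1 - 4\right) + 1\right) = \frac{8}{5} \left(\left(-1 - 4\right) + 1\right) = 8 \cdot \frac{1}{5} \left(-5 + 1\right) = \frac{8}{5} \left(-4\right) = - \frac{32}{5}$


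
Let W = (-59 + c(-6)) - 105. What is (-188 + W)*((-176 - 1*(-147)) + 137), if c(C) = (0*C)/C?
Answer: -38016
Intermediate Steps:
c(C) = 0 (c(C) = 0/C = 0)
W = -164 (W = (-59 + 0) - 105 = -59 - 105 = -164)
(-188 + W)*((-176 - 1*(-147)) + 137) = (-188 - 164)*((-176 - 1*(-147)) + 137) = -352*((-176 + 147) + 137) = -352*(-29 + 137) = -352*108 = -38016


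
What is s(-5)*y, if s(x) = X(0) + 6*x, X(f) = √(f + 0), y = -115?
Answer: 3450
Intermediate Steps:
X(f) = √f
s(x) = 6*x (s(x) = √0 + 6*x = 0 + 6*x = 6*x)
s(-5)*y = (6*(-5))*(-115) = -30*(-115) = 3450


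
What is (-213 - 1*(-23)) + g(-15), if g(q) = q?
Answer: -205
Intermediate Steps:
(-213 - 1*(-23)) + g(-15) = (-213 - 1*(-23)) - 15 = (-213 + 23) - 15 = -190 - 15 = -205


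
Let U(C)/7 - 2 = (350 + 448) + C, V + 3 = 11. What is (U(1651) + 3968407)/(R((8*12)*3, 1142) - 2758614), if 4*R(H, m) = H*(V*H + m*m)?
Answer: 8338/191019 ≈ 0.043650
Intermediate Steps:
V = 8 (V = -3 + 11 = 8)
U(C) = 5600 + 7*C (U(C) = 14 + 7*((350 + 448) + C) = 14 + 7*(798 + C) = 14 + (5586 + 7*C) = 5600 + 7*C)
R(H, m) = H*(m² + 8*H)/4 (R(H, m) = (H*(8*H + m*m))/4 = (H*(8*H + m²))/4 = (H*(m² + 8*H))/4 = H*(m² + 8*H)/4)
(U(1651) + 3968407)/(R((8*12)*3, 1142) - 2758614) = ((5600 + 7*1651) + 3968407)/(((8*12)*3)*(1142² + 8*((8*12)*3))/4 - 2758614) = ((5600 + 11557) + 3968407)/((96*3)*(1304164 + 8*(96*3))/4 - 2758614) = (17157 + 3968407)/((¼)*288*(1304164 + 8*288) - 2758614) = 3985564/((¼)*288*(1304164 + 2304) - 2758614) = 3985564/((¼)*288*1306468 - 2758614) = 3985564/(94065696 - 2758614) = 3985564/91307082 = 3985564*(1/91307082) = 8338/191019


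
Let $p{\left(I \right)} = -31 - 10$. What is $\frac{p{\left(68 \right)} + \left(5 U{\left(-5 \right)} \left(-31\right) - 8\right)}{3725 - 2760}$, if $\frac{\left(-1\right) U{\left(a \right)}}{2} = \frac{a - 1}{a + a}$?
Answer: $\frac{137}{965} \approx 0.14197$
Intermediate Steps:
$p{\left(I \right)} = -41$
$U{\left(a \right)} = - \frac{-1 + a}{a}$ ($U{\left(a \right)} = - 2 \frac{a - 1}{a + a} = - 2 \frac{-1 + a}{2 a} = - \frac{-1 + a}{a}$)
$\frac{p{\left(68 \right)} + \left(5 U{\left(-5 \right)} \left(-31\right) - 8\right)}{3725 - 2760} = \frac{-41 - \left(8 - 5 \frac{1 - -5}{-5} \left(-31\right)\right)}{3725 - 2760} = \frac{-41 - \left(8 - 5 \left(- \frac{1 + 5}{5}\right) \left(-31\right)\right)}{965} = \left(-41 - \left(8 - 5 \left(\left(- \frac{1}{5}\right) 6\right) \left(-31\right)\right)\right) \frac{1}{965} = \left(-41 - \left(8 - 5 \left(- \frac{6}{5}\right) \left(-31\right)\right)\right) \frac{1}{965} = \left(-41 - -178\right) \frac{1}{965} = \left(-41 + \left(186 - 8\right)\right) \frac{1}{965} = \left(-41 + 178\right) \frac{1}{965} = 137 \cdot \frac{1}{965} = \frac{137}{965}$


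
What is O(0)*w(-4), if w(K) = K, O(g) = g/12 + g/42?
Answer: 0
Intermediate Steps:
O(g) = 3*g/28 (O(g) = g*(1/12) + g*(1/42) = g/12 + g/42 = 3*g/28)
O(0)*w(-4) = ((3/28)*0)*(-4) = 0*(-4) = 0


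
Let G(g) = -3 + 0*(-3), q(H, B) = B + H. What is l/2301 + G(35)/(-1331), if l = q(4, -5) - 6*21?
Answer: -162134/3062631 ≈ -0.052939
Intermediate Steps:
l = -127 (l = (-5 + 4) - 6*21 = -1 - 126 = -127)
G(g) = -3 (G(g) = -3 + 0 = -3)
l/2301 + G(35)/(-1331) = -127/2301 - 3/(-1331) = -127*1/2301 - 3*(-1/1331) = -127/2301 + 3/1331 = -162134/3062631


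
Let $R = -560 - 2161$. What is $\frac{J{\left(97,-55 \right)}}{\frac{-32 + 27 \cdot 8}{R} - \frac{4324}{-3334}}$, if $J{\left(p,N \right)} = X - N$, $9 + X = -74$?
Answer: $- \frac{9071814}{398291} \approx -22.777$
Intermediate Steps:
$X = -83$ ($X = -9 - 74 = -83$)
$R = -2721$
$J{\left(p,N \right)} = -83 - N$
$\frac{J{\left(97,-55 \right)}}{\frac{-32 + 27 \cdot 8}{R} - \frac{4324}{-3334}} = \frac{-83 - -55}{\frac{-32 + 27 \cdot 8}{-2721} - \frac{4324}{-3334}} = \frac{-83 + 55}{\left(-32 + 216\right) \left(- \frac{1}{2721}\right) - - \frac{2162}{1667}} = - \frac{28}{184 \left(- \frac{1}{2721}\right) + \frac{2162}{1667}} = - \frac{28}{- \frac{184}{2721} + \frac{2162}{1667}} = - \frac{28}{\frac{5576074}{4535907}} = \left(-28\right) \frac{4535907}{5576074} = - \frac{9071814}{398291}$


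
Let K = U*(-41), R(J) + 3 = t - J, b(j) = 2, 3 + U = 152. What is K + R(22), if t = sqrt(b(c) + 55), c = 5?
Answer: -6134 + sqrt(57) ≈ -6126.5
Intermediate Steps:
U = 149 (U = -3 + 152 = 149)
t = sqrt(57) (t = sqrt(2 + 55) = sqrt(57) ≈ 7.5498)
R(J) = -3 + sqrt(57) - J (R(J) = -3 + (sqrt(57) - J) = -3 + sqrt(57) - J)
K = -6109 (K = 149*(-41) = -6109)
K + R(22) = -6109 + (-3 + sqrt(57) - 1*22) = -6109 + (-3 + sqrt(57) - 22) = -6109 + (-25 + sqrt(57)) = -6134 + sqrt(57)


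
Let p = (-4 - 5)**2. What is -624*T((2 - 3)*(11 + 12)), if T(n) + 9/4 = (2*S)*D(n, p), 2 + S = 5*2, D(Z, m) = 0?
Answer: 1404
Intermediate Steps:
p = 81 (p = (-9)**2 = 81)
S = 8 (S = -2 + 5*2 = -2 + 10 = 8)
T(n) = -9/4 (T(n) = -9/4 + (2*8)*0 = -9/4 + 16*0 = -9/4 + 0 = -9/4)
-624*T((2 - 3)*(11 + 12)) = -624*(-9/4) = 1404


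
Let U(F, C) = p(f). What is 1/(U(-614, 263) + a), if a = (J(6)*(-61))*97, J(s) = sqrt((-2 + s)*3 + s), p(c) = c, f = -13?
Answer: 13/630195833 - 17751*sqrt(2)/630195833 ≈ -3.9814e-5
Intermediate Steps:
U(F, C) = -13
J(s) = sqrt(-6 + 4*s) (J(s) = sqrt((-6 + 3*s) + s) = sqrt(-6 + 4*s))
a = -17751*sqrt(2) (a = (sqrt(-6 + 4*6)*(-61))*97 = (sqrt(-6 + 24)*(-61))*97 = (sqrt(18)*(-61))*97 = ((3*sqrt(2))*(-61))*97 = -183*sqrt(2)*97 = -17751*sqrt(2) ≈ -25104.)
1/(U(-614, 263) + a) = 1/(-13 - 17751*sqrt(2))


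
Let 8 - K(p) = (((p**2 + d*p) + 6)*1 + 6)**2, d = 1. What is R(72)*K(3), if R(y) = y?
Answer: -40896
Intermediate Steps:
K(p) = 8 - (12 + p + p**2)**2 (K(p) = 8 - (((p**2 + 1*p) + 6)*1 + 6)**2 = 8 - (((p**2 + p) + 6)*1 + 6)**2 = 8 - (((p + p**2) + 6)*1 + 6)**2 = 8 - ((6 + p + p**2)*1 + 6)**2 = 8 - ((6 + p + p**2) + 6)**2 = 8 - (12 + p + p**2)**2)
R(72)*K(3) = 72*(8 - (12 + 3 + 3**2)**2) = 72*(8 - (12 + 3 + 9)**2) = 72*(8 - 1*24**2) = 72*(8 - 1*576) = 72*(8 - 576) = 72*(-568) = -40896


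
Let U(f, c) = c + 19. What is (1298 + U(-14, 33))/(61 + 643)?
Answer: 675/352 ≈ 1.9176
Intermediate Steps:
U(f, c) = 19 + c
(1298 + U(-14, 33))/(61 + 643) = (1298 + (19 + 33))/(61 + 643) = (1298 + 52)/704 = 1350*(1/704) = 675/352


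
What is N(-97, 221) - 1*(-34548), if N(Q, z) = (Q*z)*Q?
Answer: 2113937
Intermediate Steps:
N(Q, z) = z*Q²
N(-97, 221) - 1*(-34548) = 221*(-97)² - 1*(-34548) = 221*9409 + 34548 = 2079389 + 34548 = 2113937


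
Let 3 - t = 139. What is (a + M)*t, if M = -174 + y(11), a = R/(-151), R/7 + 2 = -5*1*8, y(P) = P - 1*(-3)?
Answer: 3245776/151 ≈ 21495.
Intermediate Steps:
t = -136 (t = 3 - 1*139 = 3 - 139 = -136)
y(P) = 3 + P (y(P) = P + 3 = 3 + P)
R = -294 (R = -14 + 7*(-5*1*8) = -14 + 7*(-5*8) = -14 + 7*(-40) = -14 - 280 = -294)
a = 294/151 (a = -294/(-151) = -294*(-1/151) = 294/151 ≈ 1.9470)
M = -160 (M = -174 + (3 + 11) = -174 + 14 = -160)
(a + M)*t = (294/151 - 160)*(-136) = -23866/151*(-136) = 3245776/151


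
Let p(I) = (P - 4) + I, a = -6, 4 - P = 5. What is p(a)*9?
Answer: -99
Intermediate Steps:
P = -1 (P = 4 - 1*5 = 4 - 5 = -1)
p(I) = -5 + I (p(I) = (-1 - 4) + I = -5 + I)
p(a)*9 = (-5 - 6)*9 = -11*9 = -99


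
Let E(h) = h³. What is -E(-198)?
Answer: 7762392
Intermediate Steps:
-E(-198) = -1*(-198)³ = -1*(-7762392) = 7762392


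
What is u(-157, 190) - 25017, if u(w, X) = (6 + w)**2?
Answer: -2216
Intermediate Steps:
u(-157, 190) - 25017 = (6 - 157)**2 - 25017 = (-151)**2 - 25017 = 22801 - 25017 = -2216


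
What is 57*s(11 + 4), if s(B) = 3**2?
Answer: 513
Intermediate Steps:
s(B) = 9
57*s(11 + 4) = 57*9 = 513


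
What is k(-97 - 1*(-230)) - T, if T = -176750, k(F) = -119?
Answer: 176631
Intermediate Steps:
k(-97 - 1*(-230)) - T = -119 - 1*(-176750) = -119 + 176750 = 176631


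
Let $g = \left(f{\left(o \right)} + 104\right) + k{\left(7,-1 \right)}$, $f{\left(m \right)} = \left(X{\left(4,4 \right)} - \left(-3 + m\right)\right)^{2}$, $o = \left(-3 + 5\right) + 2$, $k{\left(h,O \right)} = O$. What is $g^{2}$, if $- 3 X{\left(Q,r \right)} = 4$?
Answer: $\frac{952576}{81} \approx 11760.0$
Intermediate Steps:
$X{\left(Q,r \right)} = - \frac{4}{3}$ ($X{\left(Q,r \right)} = \left(- \frac{1}{3}\right) 4 = - \frac{4}{3}$)
$o = 4$ ($o = 2 + 2 = 4$)
$f{\left(m \right)} = \left(\frac{5}{3} - m\right)^{2}$ ($f{\left(m \right)} = \left(- \frac{4}{3} - \left(-3 + m\right)\right)^{2} = \left(\frac{5}{3} - m\right)^{2}$)
$g = \frac{976}{9}$ ($g = \left(\frac{\left(-5 + 3 \cdot 4\right)^{2}}{9} + 104\right) - 1 = \left(\frac{\left(-5 + 12\right)^{2}}{9} + 104\right) - 1 = \left(\frac{7^{2}}{9} + 104\right) - 1 = \left(\frac{1}{9} \cdot 49 + 104\right) - 1 = \left(\frac{49}{9} + 104\right) - 1 = \frac{985}{9} - 1 = \frac{976}{9} \approx 108.44$)
$g^{2} = \left(\frac{976}{9}\right)^{2} = \frac{952576}{81}$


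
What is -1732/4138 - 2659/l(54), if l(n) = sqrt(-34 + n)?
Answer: -866/2069 - 2659*sqrt(5)/10 ≈ -594.99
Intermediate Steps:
-1732/4138 - 2659/l(54) = -1732/4138 - 2659/sqrt(-34 + 54) = -1732*1/4138 - 2659*sqrt(5)/10 = -866/2069 - 2659*sqrt(5)/10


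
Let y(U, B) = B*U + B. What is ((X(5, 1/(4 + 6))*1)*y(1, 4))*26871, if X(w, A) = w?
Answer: 1074840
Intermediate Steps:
y(U, B) = B + B*U
((X(5, 1/(4 + 6))*1)*y(1, 4))*26871 = ((5*1)*(4*(1 + 1)))*26871 = (5*(4*2))*26871 = (5*8)*26871 = 40*26871 = 1074840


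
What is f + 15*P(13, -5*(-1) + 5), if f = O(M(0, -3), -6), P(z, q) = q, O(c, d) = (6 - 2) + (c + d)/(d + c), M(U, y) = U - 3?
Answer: 155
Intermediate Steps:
M(U, y) = -3 + U
O(c, d) = 5 (O(c, d) = 4 + (c + d)/(c + d) = 4 + 1 = 5)
f = 5
f + 15*P(13, -5*(-1) + 5) = 5 + 15*(-5*(-1) + 5) = 5 + 15*(5 + 5) = 5 + 15*10 = 5 + 150 = 155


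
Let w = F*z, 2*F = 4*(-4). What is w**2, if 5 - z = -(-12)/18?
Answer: 10816/9 ≈ 1201.8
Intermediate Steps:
F = -8 (F = (4*(-4))/2 = (1/2)*(-16) = -8)
z = 13/3 (z = 5 - (-1)*(-12/18) = 5 - (-1)*(-12*1/18) = 5 - (-1)*(-2)/3 = 5 - 1*2/3 = 5 - 2/3 = 13/3 ≈ 4.3333)
w = -104/3 (w = -8*13/3 = -104/3 ≈ -34.667)
w**2 = (-104/3)**2 = 10816/9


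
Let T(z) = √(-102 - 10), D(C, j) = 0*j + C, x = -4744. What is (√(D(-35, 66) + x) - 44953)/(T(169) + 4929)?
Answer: -221573337/24295153 + 36*√413/24295153 + 44361*I*√59/24295153 + 179812*I*√7/24295153 ≈ -9.12 + 0.033607*I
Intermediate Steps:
D(C, j) = C (D(C, j) = 0 + C = C)
T(z) = 4*I*√7 (T(z) = √(-112) = 4*I*√7)
(√(D(-35, 66) + x) - 44953)/(T(169) + 4929) = (√(-35 - 4744) - 44953)/(4*I*√7 + 4929) = (√(-4779) - 44953)/(4929 + 4*I*√7) = (9*I*√59 - 44953)/(4929 + 4*I*√7) = (-44953 + 9*I*√59)/(4929 + 4*I*√7)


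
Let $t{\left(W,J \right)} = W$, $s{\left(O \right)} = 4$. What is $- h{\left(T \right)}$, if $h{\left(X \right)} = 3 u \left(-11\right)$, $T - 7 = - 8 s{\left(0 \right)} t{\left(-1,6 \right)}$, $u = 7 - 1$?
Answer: $198$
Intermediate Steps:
$u = 6$
$T = 39$ ($T = 7 + \left(-8\right) 4 \left(-1\right) = 7 - -32 = 7 + 32 = 39$)
$h{\left(X \right)} = -198$ ($h{\left(X \right)} = 3 \cdot 6 \left(-11\right) = 18 \left(-11\right) = -198$)
$- h{\left(T \right)} = \left(-1\right) \left(-198\right) = 198$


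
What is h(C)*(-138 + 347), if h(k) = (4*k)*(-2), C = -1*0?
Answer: 0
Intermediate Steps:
C = 0
h(k) = -8*k
h(C)*(-138 + 347) = (-8*0)*(-138 + 347) = 0*209 = 0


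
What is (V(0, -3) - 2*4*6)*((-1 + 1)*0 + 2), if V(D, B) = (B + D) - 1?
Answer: -104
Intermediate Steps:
V(D, B) = -1 + B + D
(V(0, -3) - 2*4*6)*((-1 + 1)*0 + 2) = ((-1 - 3 + 0) - 2*4*6)*((-1 + 1)*0 + 2) = (-4 - 8*6)*(0*0 + 2) = (-4 - 48)*(0 + 2) = -52*2 = -104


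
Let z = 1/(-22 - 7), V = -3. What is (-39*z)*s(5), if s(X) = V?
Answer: -117/29 ≈ -4.0345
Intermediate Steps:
s(X) = -3
z = -1/29 (z = 1/(-29) = -1/29 ≈ -0.034483)
(-39*z)*s(5) = -39*(-1/29)*(-3) = (39/29)*(-3) = -117/29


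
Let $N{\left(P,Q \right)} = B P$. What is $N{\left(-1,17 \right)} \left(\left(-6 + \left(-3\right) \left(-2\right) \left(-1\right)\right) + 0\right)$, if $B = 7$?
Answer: $84$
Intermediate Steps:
$N{\left(P,Q \right)} = 7 P$
$N{\left(-1,17 \right)} \left(\left(-6 + \left(-3\right) \left(-2\right) \left(-1\right)\right) + 0\right) = 7 \left(-1\right) \left(\left(-6 + \left(-3\right) \left(-2\right) \left(-1\right)\right) + 0\right) = - 7 \left(\left(-6 + 6 \left(-1\right)\right) + 0\right) = - 7 \left(\left(-6 - 6\right) + 0\right) = - 7 \left(-12 + 0\right) = \left(-7\right) \left(-12\right) = 84$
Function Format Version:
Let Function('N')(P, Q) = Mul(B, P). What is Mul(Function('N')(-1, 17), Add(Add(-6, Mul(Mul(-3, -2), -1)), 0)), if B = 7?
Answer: 84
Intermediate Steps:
Function('N')(P, Q) = Mul(7, P)
Mul(Function('N')(-1, 17), Add(Add(-6, Mul(Mul(-3, -2), -1)), 0)) = Mul(Mul(7, -1), Add(Add(-6, Mul(Mul(-3, -2), -1)), 0)) = Mul(-7, Add(Add(-6, Mul(6, -1)), 0)) = Mul(-7, Add(Add(-6, -6), 0)) = Mul(-7, Add(-12, 0)) = Mul(-7, -12) = 84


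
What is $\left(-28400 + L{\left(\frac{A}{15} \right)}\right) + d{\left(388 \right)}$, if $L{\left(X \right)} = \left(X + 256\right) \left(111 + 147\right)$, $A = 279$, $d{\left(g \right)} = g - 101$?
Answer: $\frac{213669}{5} \approx 42734.0$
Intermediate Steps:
$d{\left(g \right)} = -101 + g$
$L{\left(X \right)} = 66048 + 258 X$ ($L{\left(X \right)} = \left(256 + X\right) 258 = 66048 + 258 X$)
$\left(-28400 + L{\left(\frac{A}{15} \right)}\right) + d{\left(388 \right)} = \left(-28400 + \left(66048 + 258 \cdot \frac{279}{15}\right)\right) + \left(-101 + 388\right) = \left(-28400 + \left(66048 + 258 \cdot 279 \cdot \frac{1}{15}\right)\right) + 287 = \left(-28400 + \left(66048 + 258 \cdot \frac{93}{5}\right)\right) + 287 = \left(-28400 + \left(66048 + \frac{23994}{5}\right)\right) + 287 = \left(-28400 + \frac{354234}{5}\right) + 287 = \frac{212234}{5} + 287 = \frac{213669}{5}$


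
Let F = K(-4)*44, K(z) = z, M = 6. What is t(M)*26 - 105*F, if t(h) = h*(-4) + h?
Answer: 18012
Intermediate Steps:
t(h) = -3*h (t(h) = -4*h + h = -3*h)
F = -176 (F = -4*44 = -176)
t(M)*26 - 105*F = -3*6*26 - 105*(-176) = -18*26 + 18480 = -468 + 18480 = 18012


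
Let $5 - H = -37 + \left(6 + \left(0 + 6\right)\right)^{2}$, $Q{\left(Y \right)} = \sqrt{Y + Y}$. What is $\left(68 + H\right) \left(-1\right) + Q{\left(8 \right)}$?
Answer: $38$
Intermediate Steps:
$Q{\left(Y \right)} = \sqrt{2} \sqrt{Y}$ ($Q{\left(Y \right)} = \sqrt{2 Y} = \sqrt{2} \sqrt{Y}$)
$H = -102$ ($H = 5 - \left(-37 + \left(6 + \left(0 + 6\right)\right)^{2}\right) = 5 - \left(-37 + \left(6 + 6\right)^{2}\right) = 5 - \left(-37 + 12^{2}\right) = 5 - \left(-37 + 144\right) = 5 - 107 = -102$)
$\left(68 + H\right) \left(-1\right) + Q{\left(8 \right)} = \left(68 - 102\right) \left(-1\right) + \sqrt{2} \sqrt{8} = \left(-34\right) \left(-1\right) + \sqrt{2} \cdot 2 \sqrt{2} = 34 + 4 = 38$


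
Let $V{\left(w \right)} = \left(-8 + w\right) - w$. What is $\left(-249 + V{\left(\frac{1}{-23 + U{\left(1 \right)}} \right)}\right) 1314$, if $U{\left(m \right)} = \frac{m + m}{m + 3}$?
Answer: $-337698$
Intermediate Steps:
$U{\left(m \right)} = \frac{2 m}{3 + m}$
$V{\left(w \right)} = -8$
$\left(-249 + V{\left(\frac{1}{-23 + U{\left(1 \right)}} \right)}\right) 1314 = \left(-249 - 8\right) 1314 = \left(-257\right) 1314 = -337698$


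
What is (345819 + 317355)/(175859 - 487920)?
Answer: -663174/312061 ≈ -2.1251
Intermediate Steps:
(345819 + 317355)/(175859 - 487920) = 663174/(-312061) = 663174*(-1/312061) = -663174/312061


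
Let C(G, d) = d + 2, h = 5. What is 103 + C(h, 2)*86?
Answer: 447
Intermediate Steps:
C(G, d) = 2 + d
103 + C(h, 2)*86 = 103 + (2 + 2)*86 = 103 + 4*86 = 103 + 344 = 447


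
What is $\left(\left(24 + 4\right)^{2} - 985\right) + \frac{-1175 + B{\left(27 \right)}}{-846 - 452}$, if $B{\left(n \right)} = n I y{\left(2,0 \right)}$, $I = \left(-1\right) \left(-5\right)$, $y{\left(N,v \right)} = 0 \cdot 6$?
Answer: $- \frac{259723}{1298} \approx -200.09$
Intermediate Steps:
$y{\left(N,v \right)} = 0$
$I = 5$
$B{\left(n \right)} = 0$ ($B{\left(n \right)} = n 5 \cdot 0 = 5 n 0 = 0$)
$\left(\left(24 + 4\right)^{2} - 985\right) + \frac{-1175 + B{\left(27 \right)}}{-846 - 452} = \left(\left(24 + 4\right)^{2} - 985\right) + \frac{-1175 + 0}{-846 - 452} = \left(28^{2} - 985\right) - \frac{1175}{-1298} = \left(784 - 985\right) - - \frac{1175}{1298} = -201 + \frac{1175}{1298} = - \frac{259723}{1298}$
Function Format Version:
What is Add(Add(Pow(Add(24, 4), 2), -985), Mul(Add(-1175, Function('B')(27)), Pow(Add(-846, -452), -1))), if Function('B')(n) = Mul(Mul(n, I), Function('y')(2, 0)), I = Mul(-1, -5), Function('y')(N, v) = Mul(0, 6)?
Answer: Rational(-259723, 1298) ≈ -200.09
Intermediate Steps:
Function('y')(N, v) = 0
I = 5
Function('B')(n) = 0 (Function('B')(n) = Mul(Mul(n, 5), 0) = Mul(Mul(5, n), 0) = 0)
Add(Add(Pow(Add(24, 4), 2), -985), Mul(Add(-1175, Function('B')(27)), Pow(Add(-846, -452), -1))) = Add(Add(Pow(Add(24, 4), 2), -985), Mul(Add(-1175, 0), Pow(Add(-846, -452), -1))) = Add(Add(Pow(28, 2), -985), Mul(-1175, Pow(-1298, -1))) = Add(Add(784, -985), Mul(-1175, Rational(-1, 1298))) = Add(-201, Rational(1175, 1298)) = Rational(-259723, 1298)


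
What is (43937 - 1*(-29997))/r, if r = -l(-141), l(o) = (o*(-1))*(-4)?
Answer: 36967/282 ≈ 131.09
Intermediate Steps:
l(o) = 4*o (l(o) = -o*(-4) = 4*o)
r = 564 (r = -4*(-141) = -1*(-564) = 564)
(43937 - 1*(-29997))/r = (43937 - 1*(-29997))/564 = (43937 + 29997)*(1/564) = 73934*(1/564) = 36967/282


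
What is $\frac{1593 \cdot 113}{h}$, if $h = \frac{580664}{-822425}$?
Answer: $- \frac{148043901825}{580664} \approx -2.5496 \cdot 10^{5}$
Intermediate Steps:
$h = - \frac{580664}{822425}$ ($h = 580664 \left(- \frac{1}{822425}\right) = - \frac{580664}{822425} \approx -0.70604$)
$\frac{1593 \cdot 113}{h} = \frac{1593 \cdot 113}{- \frac{580664}{822425}} = 180009 \left(- \frac{822425}{580664}\right) = - \frac{148043901825}{580664}$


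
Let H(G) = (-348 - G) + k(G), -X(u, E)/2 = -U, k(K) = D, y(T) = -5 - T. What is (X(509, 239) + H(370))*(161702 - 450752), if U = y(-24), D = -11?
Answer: 199733550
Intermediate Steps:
k(K) = -11
U = 19 (U = -5 - 1*(-24) = -5 + 24 = 19)
X(u, E) = 38 (X(u, E) = -(-2)*19 = -2*(-19) = 38)
H(G) = -359 - G (H(G) = (-348 - G) - 11 = -359 - G)
(X(509, 239) + H(370))*(161702 - 450752) = (38 + (-359 - 1*370))*(161702 - 450752) = (38 + (-359 - 370))*(-289050) = (38 - 729)*(-289050) = -691*(-289050) = 199733550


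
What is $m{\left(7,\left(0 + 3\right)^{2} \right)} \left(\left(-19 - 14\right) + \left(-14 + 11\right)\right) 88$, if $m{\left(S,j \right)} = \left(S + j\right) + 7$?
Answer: $-72864$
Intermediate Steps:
$m{\left(S,j \right)} = 7 + S + j$
$m{\left(7,\left(0 + 3\right)^{2} \right)} \left(\left(-19 - 14\right) + \left(-14 + 11\right)\right) 88 = \left(7 + 7 + \left(0 + 3\right)^{2}\right) \left(\left(-19 - 14\right) + \left(-14 + 11\right)\right) 88 = \left(7 + 7 + 3^{2}\right) \left(-33 - 3\right) 88 = \left(7 + 7 + 9\right) \left(-36\right) 88 = 23 \left(-36\right) 88 = \left(-828\right) 88 = -72864$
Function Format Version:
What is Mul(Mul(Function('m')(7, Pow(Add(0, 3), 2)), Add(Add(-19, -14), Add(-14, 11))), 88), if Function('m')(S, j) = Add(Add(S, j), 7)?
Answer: -72864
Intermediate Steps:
Function('m')(S, j) = Add(7, S, j)
Mul(Mul(Function('m')(7, Pow(Add(0, 3), 2)), Add(Add(-19, -14), Add(-14, 11))), 88) = Mul(Mul(Add(7, 7, Pow(Add(0, 3), 2)), Add(Add(-19, -14), Add(-14, 11))), 88) = Mul(Mul(Add(7, 7, Pow(3, 2)), Add(-33, -3)), 88) = Mul(Mul(Add(7, 7, 9), -36), 88) = Mul(Mul(23, -36), 88) = Mul(-828, 88) = -72864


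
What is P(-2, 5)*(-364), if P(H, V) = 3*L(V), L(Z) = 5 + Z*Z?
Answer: -32760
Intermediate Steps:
L(Z) = 5 + Z²
P(H, V) = 15 + 3*V² (P(H, V) = 3*(5 + V²) = 15 + 3*V²)
P(-2, 5)*(-364) = (15 + 3*5²)*(-364) = (15 + 3*25)*(-364) = (15 + 75)*(-364) = 90*(-364) = -32760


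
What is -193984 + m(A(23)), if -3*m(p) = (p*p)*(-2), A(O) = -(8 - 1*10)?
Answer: -581944/3 ≈ -1.9398e+5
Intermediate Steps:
A(O) = 2 (A(O) = -(8 - 10) = -1*(-2) = 2)
m(p) = 2*p**2/3 (m(p) = -p*p*(-2)/3 = -p**2*(-2)/3 = -(-2)*p**2/3 = 2*p**2/3)
-193984 + m(A(23)) = -193984 + (2/3)*2**2 = -193984 + (2/3)*4 = -193984 + 8/3 = -581944/3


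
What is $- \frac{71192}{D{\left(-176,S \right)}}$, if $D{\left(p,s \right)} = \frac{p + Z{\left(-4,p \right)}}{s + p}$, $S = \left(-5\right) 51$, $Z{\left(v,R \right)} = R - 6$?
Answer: $- \frac{15341876}{179} \approx -85709.0$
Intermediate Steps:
$Z{\left(v,R \right)} = -6 + R$
$S = -255$
$D{\left(p,s \right)} = \frac{-6 + 2 p}{p + s}$ ($D{\left(p,s \right)} = \frac{p + \left(-6 + p\right)}{s + p} = \frac{-6 + 2 p}{p + s}$)
$- \frac{71192}{D{\left(-176,S \right)}} = - \frac{71192}{2 \frac{1}{-176 - 255} \left(-3 - 176\right)} = - \frac{71192}{2 \frac{1}{-431} \left(-179\right)} = - \frac{71192}{2 \left(- \frac{1}{431}\right) \left(-179\right)} = - \frac{71192}{\frac{358}{431}} = \left(-71192\right) \frac{431}{358} = - \frac{15341876}{179}$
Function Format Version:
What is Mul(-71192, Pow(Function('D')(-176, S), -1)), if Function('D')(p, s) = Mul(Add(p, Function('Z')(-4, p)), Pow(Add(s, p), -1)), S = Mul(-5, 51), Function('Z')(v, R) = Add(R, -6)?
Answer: Rational(-15341876, 179) ≈ -85709.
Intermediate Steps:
Function('Z')(v, R) = Add(-6, R)
S = -255
Function('D')(p, s) = Mul(Pow(Add(p, s), -1), Add(-6, Mul(2, p))) (Function('D')(p, s) = Mul(Add(p, Add(-6, p)), Pow(Add(s, p), -1)) = Mul(Add(-6, Mul(2, p)), Pow(Add(p, s), -1)) = Mul(Pow(Add(p, s), -1), Add(-6, Mul(2, p))))
Mul(-71192, Pow(Function('D')(-176, S), -1)) = Mul(-71192, Pow(Mul(2, Pow(Add(-176, -255), -1), Add(-3, -176)), -1)) = Mul(-71192, Pow(Mul(2, Pow(-431, -1), -179), -1)) = Mul(-71192, Pow(Mul(2, Rational(-1, 431), -179), -1)) = Mul(-71192, Pow(Rational(358, 431), -1)) = Mul(-71192, Rational(431, 358)) = Rational(-15341876, 179)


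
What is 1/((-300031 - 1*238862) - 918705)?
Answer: -1/1457598 ≈ -6.8606e-7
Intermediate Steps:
1/((-300031 - 1*238862) - 918705) = 1/((-300031 - 238862) - 918705) = 1/(-538893 - 918705) = 1/(-1457598) = -1/1457598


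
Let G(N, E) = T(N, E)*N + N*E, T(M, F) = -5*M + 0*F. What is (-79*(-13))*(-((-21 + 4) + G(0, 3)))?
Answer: 17459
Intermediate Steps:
T(M, F) = -5*M (T(M, F) = -5*M + 0 = -5*M)
G(N, E) = -5*N² + E*N (G(N, E) = (-5*N)*N + N*E = -5*N² + E*N)
(-79*(-13))*(-((-21 + 4) + G(0, 3))) = (-79*(-13))*(-((-21 + 4) + 0*(3 - 5*0))) = 1027*(-(-17 + 0*(3 + 0))) = 1027*(-(-17 + 0*3)) = 1027*(-(-17 + 0)) = 1027*(-1*(-17)) = 1027*17 = 17459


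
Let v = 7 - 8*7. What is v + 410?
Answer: 361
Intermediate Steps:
v = -49 (v = 7 - 56 = -49)
v + 410 = -49 + 410 = 361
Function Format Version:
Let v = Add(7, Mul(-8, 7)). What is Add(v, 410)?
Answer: 361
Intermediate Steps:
v = -49 (v = Add(7, -56) = -49)
Add(v, 410) = Add(-49, 410) = 361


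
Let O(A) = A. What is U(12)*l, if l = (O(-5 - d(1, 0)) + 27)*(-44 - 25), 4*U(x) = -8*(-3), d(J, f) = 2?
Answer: -8280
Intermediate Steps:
U(x) = 6 (U(x) = (-8*(-3))/4 = (¼)*24 = 6)
l = -1380 (l = ((-5 - 1*2) + 27)*(-44 - 25) = ((-5 - 2) + 27)*(-69) = (-7 + 27)*(-69) = 20*(-69) = -1380)
U(12)*l = 6*(-1380) = -8280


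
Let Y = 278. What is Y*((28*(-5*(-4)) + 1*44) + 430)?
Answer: 287452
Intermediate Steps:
Y*((28*(-5*(-4)) + 1*44) + 430) = 278*((28*(-5*(-4)) + 1*44) + 430) = 278*((28*20 + 44) + 430) = 278*((560 + 44) + 430) = 278*(604 + 430) = 278*1034 = 287452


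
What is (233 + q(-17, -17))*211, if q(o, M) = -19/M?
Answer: 839780/17 ≈ 49399.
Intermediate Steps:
(233 + q(-17, -17))*211 = (233 - 19/(-17))*211 = (233 - 19*(-1/17))*211 = (233 + 19/17)*211 = (3980/17)*211 = 839780/17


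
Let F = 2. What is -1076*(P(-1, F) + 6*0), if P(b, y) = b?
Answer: 1076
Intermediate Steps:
-1076*(P(-1, F) + 6*0) = -1076*(-1 + 6*0) = -1076*(-1 + 0) = -1076*(-1) = 1076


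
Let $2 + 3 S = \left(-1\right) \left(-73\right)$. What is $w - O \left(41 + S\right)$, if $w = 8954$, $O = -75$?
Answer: $13804$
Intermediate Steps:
$S = \frac{71}{3}$ ($S = - \frac{2}{3} + \frac{\left(-1\right) \left(-73\right)}{3} = - \frac{2}{3} + \frac{1}{3} \cdot 73 = - \frac{2}{3} + \frac{73}{3} = \frac{71}{3} \approx 23.667$)
$w - O \left(41 + S\right) = 8954 - - 75 \left(41 + \frac{71}{3}\right) = 8954 - \left(-75\right) \frac{194}{3} = 8954 - -4850 = 8954 + 4850 = 13804$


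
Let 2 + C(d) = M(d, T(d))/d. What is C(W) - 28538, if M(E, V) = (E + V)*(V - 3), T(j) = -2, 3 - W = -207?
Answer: -599444/21 ≈ -28545.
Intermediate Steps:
W = 210 (W = 3 - 1*(-207) = 3 + 207 = 210)
M(E, V) = (-3 + V)*(E + V) (M(E, V) = (E + V)*(-3 + V) = (-3 + V)*(E + V))
C(d) = -2 + (10 - 5*d)/d (C(d) = -2 + ((-2)² - 3*d - 3*(-2) + d*(-2))/d = -2 + (4 - 3*d + 6 - 2*d)/d = -2 + (10 - 5*d)/d)
C(W) - 28538 = (-7 + 10/210) - 28538 = (-7 + 10*(1/210)) - 28538 = (-7 + 1/21) - 28538 = -146/21 - 28538 = -599444/21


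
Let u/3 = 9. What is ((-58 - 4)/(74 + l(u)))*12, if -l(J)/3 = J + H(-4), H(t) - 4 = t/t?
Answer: 372/11 ≈ 33.818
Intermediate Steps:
u = 27 (u = 3*9 = 27)
H(t) = 5 (H(t) = 4 + t/t = 4 + 1 = 5)
l(J) = -15 - 3*J (l(J) = -3*(J + 5) = -3*(5 + J) = -15 - 3*J)
((-58 - 4)/(74 + l(u)))*12 = ((-58 - 4)/(74 + (-15 - 3*27)))*12 = -62/(74 + (-15 - 81))*12 = -62/(74 - 96)*12 = -62/(-22)*12 = -62*(-1/22)*12 = (31/11)*12 = 372/11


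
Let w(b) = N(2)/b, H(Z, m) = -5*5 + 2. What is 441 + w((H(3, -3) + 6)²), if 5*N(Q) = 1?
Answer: 637246/1445 ≈ 441.00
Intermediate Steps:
N(Q) = ⅕ (N(Q) = (⅕)*1 = ⅕)
H(Z, m) = -23 (H(Z, m) = -25 + 2 = -23)
w(b) = 1/(5*b)
441 + w((H(3, -3) + 6)²) = 441 + 1/(5*((-23 + 6)²)) = 441 + 1/(5*((-17)²)) = 441 + (⅕)/289 = 441 + (⅕)*(1/289) = 441 + 1/1445 = 637246/1445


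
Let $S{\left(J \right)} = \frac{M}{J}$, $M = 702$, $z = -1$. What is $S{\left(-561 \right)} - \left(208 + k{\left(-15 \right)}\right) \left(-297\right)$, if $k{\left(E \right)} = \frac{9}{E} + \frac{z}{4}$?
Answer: $\frac{230093397}{3740} \approx 61522.0$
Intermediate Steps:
$k{\left(E \right)} = - \frac{1}{4} + \frac{9}{E}$ ($k{\left(E \right)} = \frac{9}{E} - \frac{1}{4} = - \frac{1}{4} + \frac{9}{E}$)
$S{\left(J \right)} = \frac{702}{J}$
$S{\left(-561 \right)} - \left(208 + k{\left(-15 \right)}\right) \left(-297\right) = \frac{702}{-561} - \left(208 + \frac{36 - -15}{4 \left(-15\right)}\right) \left(-297\right) = 702 \left(- \frac{1}{561}\right) - \left(208 + \frac{1}{4} \left(- \frac{1}{15}\right) \left(36 + 15\right)\right) \left(-297\right) = - \frac{234}{187} - \left(208 + \frac{1}{4} \left(- \frac{1}{15}\right) 51\right) \left(-297\right) = - \frac{234}{187} - \left(208 - \frac{17}{20}\right) \left(-297\right) = - \frac{234}{187} - \frac{4143}{20} \left(-297\right) = - \frac{234}{187} - - \frac{1230471}{20} = - \frac{234}{187} + \frac{1230471}{20} = \frac{230093397}{3740}$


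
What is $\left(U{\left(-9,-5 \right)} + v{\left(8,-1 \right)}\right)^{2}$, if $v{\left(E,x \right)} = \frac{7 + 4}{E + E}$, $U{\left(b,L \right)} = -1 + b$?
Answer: $\frac{22201}{256} \approx 86.723$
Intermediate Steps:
$v{\left(E,x \right)} = \frac{11}{2 E}$
$\left(U{\left(-9,-5 \right)} + v{\left(8,-1 \right)}\right)^{2} = \left(\left(-1 - 9\right) + \frac{11}{2 \cdot 8}\right)^{2} = \left(-10 + \frac{11}{2} \cdot \frac{1}{8}\right)^{2} = \left(-10 + \frac{11}{16}\right)^{2} = \left(- \frac{149}{16}\right)^{2} = \frac{22201}{256}$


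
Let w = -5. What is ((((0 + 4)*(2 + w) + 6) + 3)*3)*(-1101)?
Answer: 9909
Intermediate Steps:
((((0 + 4)*(2 + w) + 6) + 3)*3)*(-1101) = ((((0 + 4)*(2 - 5) + 6) + 3)*3)*(-1101) = (((4*(-3) + 6) + 3)*3)*(-1101) = (((-12 + 6) + 3)*3)*(-1101) = ((-6 + 3)*3)*(-1101) = -3*3*(-1101) = -9*(-1101) = 9909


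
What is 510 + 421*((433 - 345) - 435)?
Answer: -145577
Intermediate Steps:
510 + 421*((433 - 345) - 435) = 510 + 421*(88 - 435) = 510 + 421*(-347) = 510 - 146087 = -145577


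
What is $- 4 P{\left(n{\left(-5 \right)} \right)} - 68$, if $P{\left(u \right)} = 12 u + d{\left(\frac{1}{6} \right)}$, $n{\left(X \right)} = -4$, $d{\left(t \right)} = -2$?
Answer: $132$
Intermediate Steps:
$P{\left(u \right)} = -2 + 12 u$ ($P{\left(u \right)} = 12 u - 2 = -2 + 12 u$)
$- 4 P{\left(n{\left(-5 \right)} \right)} - 68 = - 4 \left(-2 + 12 \left(-4\right)\right) - 68 = - 4 \left(-2 - 48\right) - 68 = \left(-4\right) \left(-50\right) - 68 = 200 - 68 = 132$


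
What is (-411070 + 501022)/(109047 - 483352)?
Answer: -89952/374305 ≈ -0.24032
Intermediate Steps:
(-411070 + 501022)/(109047 - 483352) = 89952/(-374305) = 89952*(-1/374305) = -89952/374305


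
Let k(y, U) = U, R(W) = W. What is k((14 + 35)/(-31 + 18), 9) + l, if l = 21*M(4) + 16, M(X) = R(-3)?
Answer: -38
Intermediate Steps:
M(X) = -3
l = -47 (l = 21*(-3) + 16 = -63 + 16 = -47)
k((14 + 35)/(-31 + 18), 9) + l = 9 - 47 = -38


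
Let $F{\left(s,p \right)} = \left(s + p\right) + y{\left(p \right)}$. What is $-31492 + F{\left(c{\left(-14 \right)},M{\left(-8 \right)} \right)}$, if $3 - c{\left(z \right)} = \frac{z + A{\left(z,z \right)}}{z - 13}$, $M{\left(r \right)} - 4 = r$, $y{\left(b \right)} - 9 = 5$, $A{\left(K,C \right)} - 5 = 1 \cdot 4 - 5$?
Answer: $- \frac{849943}{27} \approx -31479.0$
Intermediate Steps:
$A{\left(K,C \right)} = 4$ ($A{\left(K,C \right)} = 5 + \left(1 \cdot 4 - 5\right) = 5 + \left(4 - 5\right) = 5 - 1 = 4$)
$y{\left(b \right)} = 14$ ($y{\left(b \right)} = 9 + 5 = 14$)
$M{\left(r \right)} = 4 + r$
$c{\left(z \right)} = 3 - \frac{4 + z}{-13 + z}$ ($c{\left(z \right)} = 3 - \frac{z + 4}{z - 13} = 3 - \frac{4 + z}{-13 + z}$)
$F{\left(s,p \right)} = 14 + p + s$ ($F{\left(s,p \right)} = \left(s + p\right) + 14 = \left(p + s\right) + 14 = 14 + p + s$)
$-31492 + F{\left(c{\left(-14 \right)},M{\left(-8 \right)} \right)} = -31492 + \left(14 + \left(4 - 8\right) + \frac{-43 + 2 \left(-14\right)}{-13 - 14}\right) = -31492 + \left(14 - 4 + \frac{-43 - 28}{-27}\right) = -31492 - - \frac{341}{27} = -31492 + \left(14 - 4 + \frac{71}{27}\right) = -31492 + \frac{341}{27} = - \frac{849943}{27}$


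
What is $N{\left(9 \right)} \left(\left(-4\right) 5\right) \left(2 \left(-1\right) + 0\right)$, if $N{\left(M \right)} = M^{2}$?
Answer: $3240$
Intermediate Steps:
$N{\left(9 \right)} \left(\left(-4\right) 5\right) \left(2 \left(-1\right) + 0\right) = 9^{2} \left(\left(-4\right) 5\right) \left(2 \left(-1\right) + 0\right) = 81 \left(-20\right) \left(-2 + 0\right) = \left(-1620\right) \left(-2\right) = 3240$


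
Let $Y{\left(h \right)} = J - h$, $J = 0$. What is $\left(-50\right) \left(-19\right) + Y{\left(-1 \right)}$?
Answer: $951$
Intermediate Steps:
$Y{\left(h \right)} = - h$ ($Y{\left(h \right)} = 0 - h = - h$)
$\left(-50\right) \left(-19\right) + Y{\left(-1 \right)} = \left(-50\right) \left(-19\right) - -1 = 950 + 1 = 951$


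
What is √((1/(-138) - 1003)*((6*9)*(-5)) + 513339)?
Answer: 4*√25925991/23 ≈ 885.52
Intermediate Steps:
√((1/(-138) - 1003)*((6*9)*(-5)) + 513339) = √((-1/138 - 1003)*(54*(-5)) + 513339) = √(-138415/138*(-270) + 513339) = √(6228675/23 + 513339) = √(18035472/23) = 4*√25925991/23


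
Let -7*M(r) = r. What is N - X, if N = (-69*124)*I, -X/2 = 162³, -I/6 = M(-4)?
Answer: 59726736/7 ≈ 8.5324e+6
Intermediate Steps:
M(r) = -r/7
I = -24/7 (I = -(-6)*(-4)/7 = -6*4/7 = -24/7 ≈ -3.4286)
X = -8503056 (X = -2*162³ = -2*4251528 = -8503056)
N = 205344/7 (N = -69*124*(-24/7) = -8556*(-24/7) = 205344/7 ≈ 29335.)
N - X = 205344/7 - 1*(-8503056) = 205344/7 + 8503056 = 59726736/7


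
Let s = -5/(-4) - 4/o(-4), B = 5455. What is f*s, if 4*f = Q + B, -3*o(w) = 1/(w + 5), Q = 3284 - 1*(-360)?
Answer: 482247/16 ≈ 30140.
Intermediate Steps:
Q = 3644 (Q = 3284 + 360 = 3644)
o(w) = -1/(3*(5 + w)) (o(w) = -1/(3*(w + 5)) = -1/(3*(5 + w)))
f = 9099/4 (f = (3644 + 5455)/4 = (¼)*9099 = 9099/4 ≈ 2274.8)
s = 53/4 (s = -5/(-4) - 4/((-1/(15 + 3*(-4)))) = -5*(-¼) - 4/((-1/(15 - 12))) = 5/4 - 4/((-1/3)) = 5/4 - 4/((-1*⅓)) = 5/4 - 4/(-⅓) = 5/4 - 4*(-3) = 5/4 + 12 = 53/4 ≈ 13.250)
f*s = (9099/4)*(53/4) = 482247/16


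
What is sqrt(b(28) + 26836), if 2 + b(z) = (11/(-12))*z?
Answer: 5*sqrt(9651)/3 ≈ 163.73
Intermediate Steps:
b(z) = -2 - 11*z/12 (b(z) = -2 + (11/(-12))*z = -2 + (11*(-1/12))*z = -2 - 11*z/12)
sqrt(b(28) + 26836) = sqrt((-2 - 11/12*28) + 26836) = sqrt((-2 - 77/3) + 26836) = sqrt(-83/3 + 26836) = sqrt(80425/3) = 5*sqrt(9651)/3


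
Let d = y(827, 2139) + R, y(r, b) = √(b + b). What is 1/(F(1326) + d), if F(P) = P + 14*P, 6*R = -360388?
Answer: -180786/7262998037 - 9*√4278/14525996074 ≈ -2.4932e-5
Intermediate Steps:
y(r, b) = √2*√b (y(r, b) = √(2*b) = √2*√b)
R = -180194/3 (R = (⅙)*(-360388) = -180194/3 ≈ -60065.)
F(P) = 15*P
d = -180194/3 + √4278 (d = √2*√2139 - 180194/3 = √4278 - 180194/3 = -180194/3 + √4278 ≈ -59999.)
1/(F(1326) + d) = 1/(15*1326 + (-180194/3 + √4278)) = 1/(19890 + (-180194/3 + √4278)) = 1/(-120524/3 + √4278)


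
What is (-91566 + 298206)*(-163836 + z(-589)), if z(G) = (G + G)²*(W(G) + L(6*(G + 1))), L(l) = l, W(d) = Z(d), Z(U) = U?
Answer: -1180587811656960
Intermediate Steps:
W(d) = d
z(G) = 4*G²*(6 + 7*G) (z(G) = (G + G)²*(G + 6*(G + 1)) = (2*G)²*(G + 6*(1 + G)) = (4*G²)*(G + (6 + 6*G)) = (4*G²)*(6 + 7*G) = 4*G²*(6 + 7*G))
(-91566 + 298206)*(-163836 + z(-589)) = (-91566 + 298206)*(-163836 + (-589)²*(24 + 28*(-589))) = 206640*(-163836 + 346921*(24 - 16492)) = 206640*(-163836 + 346921*(-16468)) = 206640*(-163836 - 5713095028) = 206640*(-5713258864) = -1180587811656960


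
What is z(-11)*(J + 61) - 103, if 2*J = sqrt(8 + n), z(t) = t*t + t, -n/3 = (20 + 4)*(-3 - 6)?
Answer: 6607 + 220*sqrt(41) ≈ 8015.7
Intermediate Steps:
n = 648 (n = -3*(20 + 4)*(-3 - 6) = -72*(-9) = -3*(-216) = 648)
z(t) = t + t**2 (z(t) = t**2 + t = t + t**2)
J = 2*sqrt(41) (J = sqrt(8 + 648)/2 = sqrt(656)/2 = (4*sqrt(41))/2 = 2*sqrt(41) ≈ 12.806)
z(-11)*(J + 61) - 103 = (-11*(1 - 11))*(2*sqrt(41) + 61) - 103 = (-11*(-10))*(61 + 2*sqrt(41)) - 103 = 110*(61 + 2*sqrt(41)) - 103 = (6710 + 220*sqrt(41)) - 103 = 6607 + 220*sqrt(41)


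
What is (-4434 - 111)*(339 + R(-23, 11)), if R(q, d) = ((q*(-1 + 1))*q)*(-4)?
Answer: -1540755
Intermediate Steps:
R(q, d) = 0 (R(q, d) = ((q*0)*q)*(-4) = (0*q)*(-4) = 0*(-4) = 0)
(-4434 - 111)*(339 + R(-23, 11)) = (-4434 - 111)*(339 + 0) = -4545*339 = -1540755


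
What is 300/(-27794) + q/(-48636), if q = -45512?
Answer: 156296216/168973623 ≈ 0.92497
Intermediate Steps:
300/(-27794) + q/(-48636) = 300/(-27794) - 45512/(-48636) = 300*(-1/27794) - 45512*(-1/48636) = -150/13897 + 11378/12159 = 156296216/168973623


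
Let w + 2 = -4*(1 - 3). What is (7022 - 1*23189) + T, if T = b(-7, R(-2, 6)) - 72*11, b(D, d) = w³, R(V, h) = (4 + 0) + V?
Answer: -16743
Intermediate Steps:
R(V, h) = 4 + V
w = 6 (w = -2 - 4*(1 - 3) = -2 - 4*(-2) = -2 + 8 = 6)
b(D, d) = 216 (b(D, d) = 6³ = 216)
T = -576 (T = 216 - 72*11 = 216 - 792 = -576)
(7022 - 1*23189) + T = (7022 - 1*23189) - 576 = (7022 - 23189) - 576 = -16167 - 576 = -16743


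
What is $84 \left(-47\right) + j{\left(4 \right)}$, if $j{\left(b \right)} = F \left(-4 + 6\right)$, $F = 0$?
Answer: $-3948$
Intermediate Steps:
$j{\left(b \right)} = 0$ ($j{\left(b \right)} = 0 \left(-4 + 6\right) = 0 \cdot 2 = 0$)
$84 \left(-47\right) + j{\left(4 \right)} = 84 \left(-47\right) + 0 = -3948 + 0 = -3948$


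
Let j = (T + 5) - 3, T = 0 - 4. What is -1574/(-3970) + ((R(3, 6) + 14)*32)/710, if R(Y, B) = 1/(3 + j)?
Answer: 151157/140935 ≈ 1.0725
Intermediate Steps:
T = -4
j = -2 (j = (-4 + 5) - 3 = 1 - 3 = -2)
R(Y, B) = 1 (R(Y, B) = 1/(3 - 2) = 1/1 = 1)
-1574/(-3970) + ((R(3, 6) + 14)*32)/710 = -1574/(-3970) + ((1 + 14)*32)/710 = -1574*(-1/3970) + (15*32)*(1/710) = 787/1985 + 480*(1/710) = 787/1985 + 48/71 = 151157/140935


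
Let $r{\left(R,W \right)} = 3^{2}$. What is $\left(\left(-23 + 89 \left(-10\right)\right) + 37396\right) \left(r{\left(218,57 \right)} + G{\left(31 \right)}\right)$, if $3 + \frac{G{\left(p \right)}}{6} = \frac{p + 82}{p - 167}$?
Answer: $- \frac{34695333}{68} \approx -5.1023 \cdot 10^{5}$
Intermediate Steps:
$r{\left(R,W \right)} = 9$
$G{\left(p \right)} = -18 + \frac{6 \left(82 + p\right)}{-167 + p}$ ($G{\left(p \right)} = -18 + 6 \frac{p + 82}{p - 167} = -18 + 6 \frac{82 + p}{-167 + p} = -18 + \frac{6 \left(82 + p\right)}{-167 + p}$)
$\left(\left(-23 + 89 \left(-10\right)\right) + 37396\right) \left(r{\left(218,57 \right)} + G{\left(31 \right)}\right) = \left(\left(-23 + 89 \left(-10\right)\right) + 37396\right) \left(9 + \frac{6 \left(583 - 62\right)}{-167 + 31}\right) = \left(\left(-23 - 890\right) + 37396\right) \left(9 + \frac{6 \left(583 - 62\right)}{-136}\right) = \left(-913 + 37396\right) \left(9 + 6 \left(- \frac{1}{136}\right) 521\right) = 36483 \left(9 - \frac{1563}{68}\right) = 36483 \left(- \frac{951}{68}\right) = - \frac{34695333}{68}$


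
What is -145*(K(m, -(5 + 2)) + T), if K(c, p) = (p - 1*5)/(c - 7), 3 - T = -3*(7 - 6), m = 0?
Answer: -7830/7 ≈ -1118.6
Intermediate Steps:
T = 6 (T = 3 - (-3)*(7 - 6) = 3 - (-3) = 3 - 1*(-3) = 3 + 3 = 6)
K(c, p) = (-5 + p)/(-7 + c) (K(c, p) = (p - 5)/(-7 + c) = (-5 + p)/(-7 + c))
-145*(K(m, -(5 + 2)) + T) = -145*((-5 - (5 + 2))/(-7 + 0) + 6) = -145*((-5 - 1*7)/(-7) + 6) = -145*(-(-5 - 7)/7 + 6) = -145*(-⅐*(-12) + 6) = -145*(12/7 + 6) = -145*54/7 = -7830/7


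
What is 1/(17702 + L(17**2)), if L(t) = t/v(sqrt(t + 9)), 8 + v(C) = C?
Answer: 4144580/73408198663 - 289*sqrt(298)/73408198663 ≈ 5.6391e-5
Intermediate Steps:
v(C) = -8 + C
L(t) = t/(-8 + sqrt(9 + t)) (L(t) = t/(-8 + sqrt(t + 9)) = t/(-8 + sqrt(9 + t)))
1/(17702 + L(17**2)) = 1/(17702 + 17**2/(-8 + sqrt(9 + 17**2))) = 1/(17702 + 289/(-8 + sqrt(9 + 289))) = 1/(17702 + 289/(-8 + sqrt(298)))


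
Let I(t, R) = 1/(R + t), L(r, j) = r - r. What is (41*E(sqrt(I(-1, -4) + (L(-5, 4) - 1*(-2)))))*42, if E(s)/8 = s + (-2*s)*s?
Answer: -247968/5 + 41328*sqrt(5)/5 ≈ -31111.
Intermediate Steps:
L(r, j) = 0
E(s) = -16*s**2 + 8*s (E(s) = 8*(s + (-2*s)*s) = 8*(s - 2*s**2) = -16*s**2 + 8*s)
(41*E(sqrt(I(-1, -4) + (L(-5, 4) - 1*(-2)))))*42 = (41*(8*sqrt(1/(-4 - 1) + (0 - 1*(-2)))*(1 - 2*sqrt(1/(-4 - 1) + (0 - 1*(-2))))))*42 = (41*(8*sqrt(1/(-5) + (0 + 2))*(1 - 2*sqrt(1/(-5) + (0 + 2)))))*42 = (41*(8*sqrt(-1/5 + 2)*(1 - 2*sqrt(-1/5 + 2))))*42 = (41*(8*sqrt(9/5)*(1 - 6*sqrt(5)/5)))*42 = (41*(8*(3*sqrt(5)/5)*(1 - 6*sqrt(5)/5)))*42 = (41*(24*sqrt(5)*(1 - 6*sqrt(5)/5)/5))*42 = (984*sqrt(5)*(1 - 6*sqrt(5)/5)/5)*42 = 41328*sqrt(5)*(1 - 6*sqrt(5)/5)/5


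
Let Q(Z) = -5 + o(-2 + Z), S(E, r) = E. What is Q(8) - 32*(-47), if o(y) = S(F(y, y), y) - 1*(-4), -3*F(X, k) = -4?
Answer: 4513/3 ≈ 1504.3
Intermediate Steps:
F(X, k) = 4/3 (F(X, k) = -⅓*(-4) = 4/3)
o(y) = 16/3 (o(y) = 4/3 - 1*(-4) = 4/3 + 4 = 16/3)
Q(Z) = ⅓ (Q(Z) = -5 + 16/3 = ⅓)
Q(8) - 32*(-47) = ⅓ - 32*(-47) = ⅓ + 1504 = 4513/3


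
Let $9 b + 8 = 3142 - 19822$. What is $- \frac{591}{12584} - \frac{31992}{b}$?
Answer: $\frac{225838959}{13125112} \approx 17.207$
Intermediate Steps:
$b = - \frac{16688}{9}$ ($b = - \frac{8}{9} + \frac{3142 - 19822}{9} = - \frac{8}{9} + \frac{1}{9} \left(-16680\right) = - \frac{8}{9} - \frac{5560}{3} = - \frac{16688}{9} \approx -1854.2$)
$- \frac{591}{12584} - \frac{31992}{b} = - \frac{591}{12584} - \frac{31992}{- \frac{16688}{9}} = \left(-591\right) \frac{1}{12584} - - \frac{35991}{2086} = - \frac{591}{12584} + \frac{35991}{2086} = \frac{225838959}{13125112}$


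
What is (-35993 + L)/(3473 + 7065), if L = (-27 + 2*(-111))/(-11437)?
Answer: -205825846/60261553 ≈ -3.4155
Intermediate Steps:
L = 249/11437 (L = (-27 - 222)*(-1/11437) = -249*(-1/11437) = 249/11437 ≈ 0.021771)
(-35993 + L)/(3473 + 7065) = (-35993 + 249/11437)/(3473 + 7065) = -411651692/11437/10538 = -411651692/11437*1/10538 = -205825846/60261553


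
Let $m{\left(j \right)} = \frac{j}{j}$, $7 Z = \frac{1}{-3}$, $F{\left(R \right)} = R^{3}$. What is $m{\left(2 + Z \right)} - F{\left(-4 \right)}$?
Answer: $65$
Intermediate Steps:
$Z = - \frac{1}{21}$ ($Z = \frac{1}{7 \left(-3\right)} = \frac{1}{7} \left(- \frac{1}{3}\right) = - \frac{1}{21} \approx -0.047619$)
$m{\left(j \right)} = 1$
$m{\left(2 + Z \right)} - F{\left(-4 \right)} = 1 - \left(-4\right)^{3} = 1 - -64 = 1 + 64 = 65$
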